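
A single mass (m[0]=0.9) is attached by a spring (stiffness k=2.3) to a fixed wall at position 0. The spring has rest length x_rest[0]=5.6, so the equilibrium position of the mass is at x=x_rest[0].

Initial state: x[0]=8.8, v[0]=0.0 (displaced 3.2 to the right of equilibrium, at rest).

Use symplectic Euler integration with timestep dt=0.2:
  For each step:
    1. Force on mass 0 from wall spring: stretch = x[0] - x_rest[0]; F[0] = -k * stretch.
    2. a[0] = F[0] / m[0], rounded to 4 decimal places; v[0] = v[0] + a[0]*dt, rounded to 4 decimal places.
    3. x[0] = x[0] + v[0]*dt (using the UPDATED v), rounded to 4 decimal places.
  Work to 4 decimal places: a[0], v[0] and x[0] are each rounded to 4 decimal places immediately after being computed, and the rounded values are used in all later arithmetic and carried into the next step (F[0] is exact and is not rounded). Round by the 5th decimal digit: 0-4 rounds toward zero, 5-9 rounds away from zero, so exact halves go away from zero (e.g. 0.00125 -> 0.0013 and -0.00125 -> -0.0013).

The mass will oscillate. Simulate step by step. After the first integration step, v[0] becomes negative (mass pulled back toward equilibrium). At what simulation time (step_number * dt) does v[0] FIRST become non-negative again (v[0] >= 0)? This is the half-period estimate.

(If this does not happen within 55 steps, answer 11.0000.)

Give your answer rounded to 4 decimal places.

Step 0: x=[8.8000] v=[0.0000]
Step 1: x=[8.4729] v=[-1.6356]
Step 2: x=[7.8521] v=[-3.1040]
Step 3: x=[7.0011] v=[-4.2551]
Step 4: x=[6.0069] v=[-4.9712]
Step 5: x=[4.9711] v=[-5.1792]
Step 6: x=[3.9995] v=[-4.8578]
Step 7: x=[3.1915] v=[-4.0398]
Step 8: x=[2.6297] v=[-2.8088]
Step 9: x=[2.3716] v=[-1.2906]
Step 10: x=[2.4435] v=[0.3595]
First v>=0 after going negative at step 10, time=2.0000

Answer: 2.0000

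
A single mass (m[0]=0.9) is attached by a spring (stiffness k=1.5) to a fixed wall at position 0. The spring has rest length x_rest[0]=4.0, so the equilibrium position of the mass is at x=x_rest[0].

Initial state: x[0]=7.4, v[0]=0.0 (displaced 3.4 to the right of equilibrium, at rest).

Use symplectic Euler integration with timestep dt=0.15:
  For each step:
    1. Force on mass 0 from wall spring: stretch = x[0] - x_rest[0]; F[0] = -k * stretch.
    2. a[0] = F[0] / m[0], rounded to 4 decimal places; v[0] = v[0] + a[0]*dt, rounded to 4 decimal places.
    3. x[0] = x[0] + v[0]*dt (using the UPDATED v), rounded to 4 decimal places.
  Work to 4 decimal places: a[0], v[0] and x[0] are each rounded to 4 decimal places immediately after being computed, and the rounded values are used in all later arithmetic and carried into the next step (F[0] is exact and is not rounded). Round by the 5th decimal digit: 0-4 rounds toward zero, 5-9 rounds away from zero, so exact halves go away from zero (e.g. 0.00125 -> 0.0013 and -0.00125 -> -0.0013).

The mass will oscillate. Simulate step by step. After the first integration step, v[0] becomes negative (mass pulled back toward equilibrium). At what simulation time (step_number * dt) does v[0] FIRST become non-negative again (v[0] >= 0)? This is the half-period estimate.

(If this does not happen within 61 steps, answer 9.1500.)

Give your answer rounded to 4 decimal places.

Step 0: x=[7.4000] v=[0.0000]
Step 1: x=[7.2725] v=[-0.8500]
Step 2: x=[7.0223] v=[-1.6681]
Step 3: x=[6.6587] v=[-2.4237]
Step 4: x=[6.1954] v=[-3.0884]
Step 5: x=[5.6498] v=[-3.6373]
Step 6: x=[5.0423] v=[-4.0498]
Step 7: x=[4.3957] v=[-4.3104]
Step 8: x=[3.7343] v=[-4.4093]
Step 9: x=[3.0829] v=[-4.3429]
Step 10: x=[2.4659] v=[-4.1136]
Step 11: x=[1.9064] v=[-3.7301]
Step 12: x=[1.4254] v=[-3.2067]
Step 13: x=[1.0409] v=[-2.5631]
Step 14: x=[0.7674] v=[-1.8233]
Step 15: x=[0.6151] v=[-1.0151]
Step 16: x=[0.5898] v=[-0.1689]
Step 17: x=[0.6924] v=[0.6837]
First v>=0 after going negative at step 17, time=2.5500

Answer: 2.5500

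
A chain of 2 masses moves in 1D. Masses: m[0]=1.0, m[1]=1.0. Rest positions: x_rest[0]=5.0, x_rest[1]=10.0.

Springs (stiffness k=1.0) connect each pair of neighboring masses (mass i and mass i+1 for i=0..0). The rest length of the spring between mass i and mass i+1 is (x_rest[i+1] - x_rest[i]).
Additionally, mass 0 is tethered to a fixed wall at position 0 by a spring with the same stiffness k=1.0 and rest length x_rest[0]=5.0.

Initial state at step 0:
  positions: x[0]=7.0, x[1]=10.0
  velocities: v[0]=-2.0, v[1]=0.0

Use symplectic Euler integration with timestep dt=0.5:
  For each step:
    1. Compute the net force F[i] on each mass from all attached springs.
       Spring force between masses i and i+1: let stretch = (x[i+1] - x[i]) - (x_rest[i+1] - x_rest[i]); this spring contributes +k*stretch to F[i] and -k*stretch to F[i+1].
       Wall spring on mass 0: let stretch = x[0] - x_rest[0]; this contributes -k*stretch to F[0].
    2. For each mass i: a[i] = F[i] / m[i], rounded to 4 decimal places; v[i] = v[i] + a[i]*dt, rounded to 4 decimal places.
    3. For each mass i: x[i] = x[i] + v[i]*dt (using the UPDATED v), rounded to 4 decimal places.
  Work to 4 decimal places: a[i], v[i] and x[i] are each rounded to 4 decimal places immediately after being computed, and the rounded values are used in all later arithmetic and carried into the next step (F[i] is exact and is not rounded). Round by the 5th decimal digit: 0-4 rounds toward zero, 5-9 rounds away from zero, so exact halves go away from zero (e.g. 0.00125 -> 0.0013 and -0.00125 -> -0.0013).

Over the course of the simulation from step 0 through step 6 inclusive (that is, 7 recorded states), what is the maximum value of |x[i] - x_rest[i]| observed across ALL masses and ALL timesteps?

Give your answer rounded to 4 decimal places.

Answer: 3.0048

Derivation:
Step 0: x=[7.0000 10.0000] v=[-2.0000 0.0000]
Step 1: x=[5.0000 10.5000] v=[-4.0000 1.0000]
Step 2: x=[3.1250 10.8750] v=[-3.7500 0.7500]
Step 3: x=[2.4063 10.5625] v=[-1.4375 -0.6250]
Step 4: x=[3.1251 9.4610] v=[1.4375 -2.2031]
Step 5: x=[4.6466 8.0255] v=[3.0429 -2.8711]
Step 6: x=[5.8512 6.9952] v=[2.4091 -2.0606]
Max displacement = 3.0048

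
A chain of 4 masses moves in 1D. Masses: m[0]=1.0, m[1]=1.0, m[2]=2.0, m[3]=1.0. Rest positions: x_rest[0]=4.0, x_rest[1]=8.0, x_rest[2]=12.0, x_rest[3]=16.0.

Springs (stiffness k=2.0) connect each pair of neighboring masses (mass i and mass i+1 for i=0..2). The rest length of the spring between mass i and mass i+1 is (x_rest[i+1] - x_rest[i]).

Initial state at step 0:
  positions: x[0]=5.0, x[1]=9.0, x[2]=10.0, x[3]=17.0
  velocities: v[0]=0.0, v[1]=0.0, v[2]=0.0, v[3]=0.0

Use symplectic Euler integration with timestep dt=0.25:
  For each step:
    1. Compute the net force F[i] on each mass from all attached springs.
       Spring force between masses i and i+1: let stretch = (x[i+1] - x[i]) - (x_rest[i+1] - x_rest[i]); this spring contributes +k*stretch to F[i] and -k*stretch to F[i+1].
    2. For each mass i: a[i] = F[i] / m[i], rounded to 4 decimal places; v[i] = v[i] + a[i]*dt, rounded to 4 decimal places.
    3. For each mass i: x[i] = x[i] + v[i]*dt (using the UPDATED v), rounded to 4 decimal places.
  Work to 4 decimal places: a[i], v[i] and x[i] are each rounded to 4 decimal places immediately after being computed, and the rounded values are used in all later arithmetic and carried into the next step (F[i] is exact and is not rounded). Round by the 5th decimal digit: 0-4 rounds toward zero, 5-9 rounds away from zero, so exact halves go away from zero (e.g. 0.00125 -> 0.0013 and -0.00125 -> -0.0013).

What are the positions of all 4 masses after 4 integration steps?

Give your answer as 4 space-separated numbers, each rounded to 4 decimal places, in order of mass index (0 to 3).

Answer: 4.4514 7.0097 12.5204 14.4985

Derivation:
Step 0: x=[5.0000 9.0000 10.0000 17.0000] v=[0.0000 0.0000 0.0000 0.0000]
Step 1: x=[5.0000 8.6250 10.3750 16.6250] v=[0.0000 -1.5000 1.5000 -1.5000]
Step 2: x=[4.9531 8.0156 11.0313 15.9688] v=[-0.1875 -2.4375 2.6250 -2.6250]
Step 3: x=[4.7890 7.4004 11.8077 15.1954] v=[-0.6563 -2.4609 3.1055 -3.0938]
Step 4: x=[4.4514 7.0097 12.5204 14.4985] v=[-1.3506 -1.5630 2.8506 -2.7877]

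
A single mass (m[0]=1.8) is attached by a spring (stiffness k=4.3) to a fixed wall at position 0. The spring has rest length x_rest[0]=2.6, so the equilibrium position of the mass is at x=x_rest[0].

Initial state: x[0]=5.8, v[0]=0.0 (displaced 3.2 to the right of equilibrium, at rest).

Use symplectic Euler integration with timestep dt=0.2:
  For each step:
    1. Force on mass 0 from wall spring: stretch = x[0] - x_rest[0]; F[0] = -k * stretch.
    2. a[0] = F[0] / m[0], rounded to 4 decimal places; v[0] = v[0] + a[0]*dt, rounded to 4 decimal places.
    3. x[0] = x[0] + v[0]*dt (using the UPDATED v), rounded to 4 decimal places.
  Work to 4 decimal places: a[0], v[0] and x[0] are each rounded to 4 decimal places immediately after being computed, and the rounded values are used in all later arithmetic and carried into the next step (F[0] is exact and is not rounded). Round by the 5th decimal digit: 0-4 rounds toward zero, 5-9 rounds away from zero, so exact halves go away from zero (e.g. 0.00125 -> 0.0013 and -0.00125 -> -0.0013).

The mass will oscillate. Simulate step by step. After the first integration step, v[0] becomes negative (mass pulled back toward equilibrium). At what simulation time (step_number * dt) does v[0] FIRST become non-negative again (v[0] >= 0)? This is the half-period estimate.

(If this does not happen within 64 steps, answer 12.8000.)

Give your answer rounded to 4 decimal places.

Answer: 2.2000

Derivation:
Step 0: x=[5.8000] v=[0.0000]
Step 1: x=[5.4942] v=[-1.5289]
Step 2: x=[4.9119] v=[-2.9117]
Step 3: x=[4.1086] v=[-4.0163]
Step 4: x=[3.1612] v=[-4.7371]
Step 5: x=[2.1602] v=[-5.0052]
Step 6: x=[1.2012] v=[-4.7951]
Step 7: x=[0.3758] v=[-4.1268]
Step 8: x=[-0.2370] v=[-3.0641]
Step 9: x=[-0.5787] v=[-1.7086]
Step 10: x=[-0.6167] v=[-0.1899]
Step 11: x=[-0.3473] v=[1.3470]
First v>=0 after going negative at step 11, time=2.2000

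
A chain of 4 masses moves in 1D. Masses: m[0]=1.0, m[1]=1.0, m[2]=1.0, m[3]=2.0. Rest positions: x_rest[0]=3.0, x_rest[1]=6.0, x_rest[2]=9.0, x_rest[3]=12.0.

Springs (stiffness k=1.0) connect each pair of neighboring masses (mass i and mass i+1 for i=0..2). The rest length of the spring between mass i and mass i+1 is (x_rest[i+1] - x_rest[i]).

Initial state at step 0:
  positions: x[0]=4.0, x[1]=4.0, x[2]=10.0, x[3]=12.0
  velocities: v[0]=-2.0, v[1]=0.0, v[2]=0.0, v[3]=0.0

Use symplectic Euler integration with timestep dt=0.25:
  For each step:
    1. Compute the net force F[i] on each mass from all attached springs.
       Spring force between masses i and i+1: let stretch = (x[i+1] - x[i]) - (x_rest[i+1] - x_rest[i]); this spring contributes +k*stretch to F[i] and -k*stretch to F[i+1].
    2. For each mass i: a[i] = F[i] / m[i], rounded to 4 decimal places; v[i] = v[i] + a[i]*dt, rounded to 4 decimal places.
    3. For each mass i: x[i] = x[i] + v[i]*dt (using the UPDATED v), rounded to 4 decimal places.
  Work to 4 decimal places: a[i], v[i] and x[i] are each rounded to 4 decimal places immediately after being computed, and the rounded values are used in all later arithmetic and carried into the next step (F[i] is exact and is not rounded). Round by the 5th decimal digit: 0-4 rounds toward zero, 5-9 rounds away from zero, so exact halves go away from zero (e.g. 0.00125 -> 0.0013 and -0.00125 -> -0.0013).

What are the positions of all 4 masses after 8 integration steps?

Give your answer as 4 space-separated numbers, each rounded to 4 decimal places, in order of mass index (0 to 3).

Step 0: x=[4.0000 4.0000 10.0000 12.0000] v=[-2.0000 0.0000 0.0000 0.0000]
Step 1: x=[3.3125 4.3750 9.7500 12.0313] v=[-2.7500 1.5000 -1.0000 0.1250]
Step 2: x=[2.5039 5.0195 9.3067 12.0850] v=[-3.2344 2.5781 -1.7734 0.2149]
Step 3: x=[1.6650 5.7748 8.7691 12.1457] v=[-3.3555 3.0210 -2.1506 0.2426]
Step 4: x=[0.8955 6.4603 8.2554 12.1946] v=[-3.0781 2.7421 -2.0550 0.1955]
Step 5: x=[0.2863 6.9102 7.8757 12.2141] v=[-2.4369 1.7997 -1.5190 0.0781]
Step 6: x=[-0.0964 7.0065 7.7068 12.1918] v=[-1.5309 0.3851 -0.6758 -0.0892]
Step 7: x=[-0.2227 6.7026 7.7744 12.1231] v=[-0.5052 -1.2156 0.2704 -0.2748]
Step 8: x=[-0.1037 6.0329 8.0468 12.0123] v=[0.4761 -2.6790 1.0896 -0.4434]

Answer: -0.1037 6.0329 8.0468 12.0123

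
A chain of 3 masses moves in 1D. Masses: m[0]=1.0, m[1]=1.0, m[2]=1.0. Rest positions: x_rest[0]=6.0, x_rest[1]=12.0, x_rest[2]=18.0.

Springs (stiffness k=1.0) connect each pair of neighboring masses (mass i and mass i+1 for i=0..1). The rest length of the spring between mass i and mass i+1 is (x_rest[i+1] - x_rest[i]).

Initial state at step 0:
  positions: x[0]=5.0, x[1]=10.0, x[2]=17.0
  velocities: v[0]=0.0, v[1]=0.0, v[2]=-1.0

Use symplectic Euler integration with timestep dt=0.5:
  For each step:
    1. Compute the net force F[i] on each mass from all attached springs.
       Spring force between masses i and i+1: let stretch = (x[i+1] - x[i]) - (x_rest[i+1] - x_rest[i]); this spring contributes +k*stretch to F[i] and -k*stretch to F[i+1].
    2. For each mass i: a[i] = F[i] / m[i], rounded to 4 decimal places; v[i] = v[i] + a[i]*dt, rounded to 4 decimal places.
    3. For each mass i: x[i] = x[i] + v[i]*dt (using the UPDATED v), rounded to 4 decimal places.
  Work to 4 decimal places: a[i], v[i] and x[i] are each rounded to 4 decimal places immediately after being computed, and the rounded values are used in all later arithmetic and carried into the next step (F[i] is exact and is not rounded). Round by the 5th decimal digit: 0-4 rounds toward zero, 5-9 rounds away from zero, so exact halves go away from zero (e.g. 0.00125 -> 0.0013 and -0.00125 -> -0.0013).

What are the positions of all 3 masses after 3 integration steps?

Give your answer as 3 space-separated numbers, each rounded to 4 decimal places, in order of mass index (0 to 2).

Step 0: x=[5.0000 10.0000 17.0000] v=[0.0000 0.0000 -1.0000]
Step 1: x=[4.7500 10.5000 16.2500] v=[-0.5000 1.0000 -1.5000]
Step 2: x=[4.4375 11.0000 15.5625] v=[-0.6250 1.0000 -1.3750]
Step 3: x=[4.2656 11.0000 15.2344] v=[-0.3438 0.0000 -0.6563]

Answer: 4.2656 11.0000 15.2344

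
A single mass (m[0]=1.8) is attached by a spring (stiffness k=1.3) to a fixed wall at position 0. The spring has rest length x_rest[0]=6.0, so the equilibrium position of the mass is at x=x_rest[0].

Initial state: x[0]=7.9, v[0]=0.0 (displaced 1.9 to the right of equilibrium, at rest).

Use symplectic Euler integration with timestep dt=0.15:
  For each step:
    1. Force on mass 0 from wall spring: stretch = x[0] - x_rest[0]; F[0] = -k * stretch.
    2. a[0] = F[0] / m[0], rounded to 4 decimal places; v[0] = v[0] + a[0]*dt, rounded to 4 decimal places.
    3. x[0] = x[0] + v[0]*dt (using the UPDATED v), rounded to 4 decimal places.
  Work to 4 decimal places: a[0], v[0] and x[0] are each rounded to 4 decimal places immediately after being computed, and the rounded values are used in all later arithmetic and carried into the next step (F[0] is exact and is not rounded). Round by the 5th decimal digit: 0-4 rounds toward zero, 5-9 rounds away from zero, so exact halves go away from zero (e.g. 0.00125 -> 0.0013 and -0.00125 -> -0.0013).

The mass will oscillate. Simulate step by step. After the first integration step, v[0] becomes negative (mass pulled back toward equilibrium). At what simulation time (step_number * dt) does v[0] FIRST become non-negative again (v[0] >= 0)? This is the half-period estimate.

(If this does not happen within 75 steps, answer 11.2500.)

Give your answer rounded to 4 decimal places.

Answer: 3.7500

Derivation:
Step 0: x=[7.9000] v=[0.0000]
Step 1: x=[7.8691] v=[-0.2058]
Step 2: x=[7.8079] v=[-0.4083]
Step 3: x=[7.7173] v=[-0.6042]
Step 4: x=[7.5988] v=[-0.7902]
Step 5: x=[7.4543] v=[-0.9634]
Step 6: x=[7.2862] v=[-1.1209]
Step 7: x=[7.0972] v=[-1.2602]
Step 8: x=[6.8903] v=[-1.3791]
Step 9: x=[6.6690] v=[-1.4756]
Step 10: x=[6.4368] v=[-1.5481]
Step 11: x=[6.1975] v=[-1.5954]
Step 12: x=[5.9550] v=[-1.6168]
Step 13: x=[5.7132] v=[-1.6119]
Step 14: x=[5.4761] v=[-1.5808]
Step 15: x=[5.2475] v=[-1.5240]
Step 16: x=[5.0311] v=[-1.4425]
Step 17: x=[4.8305] v=[-1.3375]
Step 18: x=[4.6489] v=[-1.2108]
Step 19: x=[4.4892] v=[-1.0644]
Step 20: x=[4.3541] v=[-0.9007]
Step 21: x=[4.2457] v=[-0.7224]
Step 22: x=[4.1658] v=[-0.5324]
Step 23: x=[4.1157] v=[-0.3337]
Step 24: x=[4.0963] v=[-0.1296]
Step 25: x=[4.1078] v=[0.0766]
First v>=0 after going negative at step 25, time=3.7500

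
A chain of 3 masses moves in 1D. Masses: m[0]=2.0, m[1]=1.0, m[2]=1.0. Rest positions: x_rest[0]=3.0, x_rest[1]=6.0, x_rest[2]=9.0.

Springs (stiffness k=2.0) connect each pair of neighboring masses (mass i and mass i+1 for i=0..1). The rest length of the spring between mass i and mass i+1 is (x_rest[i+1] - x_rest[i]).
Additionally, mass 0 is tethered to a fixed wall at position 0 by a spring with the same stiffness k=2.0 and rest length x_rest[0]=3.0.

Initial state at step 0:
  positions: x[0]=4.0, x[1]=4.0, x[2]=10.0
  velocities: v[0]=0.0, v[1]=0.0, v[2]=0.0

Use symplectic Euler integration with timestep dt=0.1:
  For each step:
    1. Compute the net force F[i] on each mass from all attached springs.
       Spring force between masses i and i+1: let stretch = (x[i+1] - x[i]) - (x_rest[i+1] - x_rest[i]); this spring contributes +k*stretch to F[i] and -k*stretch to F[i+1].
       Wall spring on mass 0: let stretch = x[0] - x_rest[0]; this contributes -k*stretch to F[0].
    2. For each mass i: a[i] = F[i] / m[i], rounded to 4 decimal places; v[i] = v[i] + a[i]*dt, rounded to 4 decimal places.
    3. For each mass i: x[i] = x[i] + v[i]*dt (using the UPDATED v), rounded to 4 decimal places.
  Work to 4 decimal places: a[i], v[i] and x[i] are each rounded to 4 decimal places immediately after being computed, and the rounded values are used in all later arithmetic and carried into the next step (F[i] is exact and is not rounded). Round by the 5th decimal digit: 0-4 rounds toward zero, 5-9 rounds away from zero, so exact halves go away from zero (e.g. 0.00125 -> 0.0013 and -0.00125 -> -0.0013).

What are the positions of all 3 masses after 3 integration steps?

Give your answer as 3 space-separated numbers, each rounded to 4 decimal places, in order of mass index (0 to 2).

Step 0: x=[4.0000 4.0000 10.0000] v=[0.0000 0.0000 0.0000]
Step 1: x=[3.9600 4.1200 9.9400] v=[-0.4000 1.2000 -0.6000]
Step 2: x=[3.8820 4.3532 9.8236] v=[-0.7800 2.3320 -1.1640]
Step 3: x=[3.7699 4.6864 9.6578] v=[-1.1211 3.3318 -1.6581]

Answer: 3.7699 4.6864 9.6578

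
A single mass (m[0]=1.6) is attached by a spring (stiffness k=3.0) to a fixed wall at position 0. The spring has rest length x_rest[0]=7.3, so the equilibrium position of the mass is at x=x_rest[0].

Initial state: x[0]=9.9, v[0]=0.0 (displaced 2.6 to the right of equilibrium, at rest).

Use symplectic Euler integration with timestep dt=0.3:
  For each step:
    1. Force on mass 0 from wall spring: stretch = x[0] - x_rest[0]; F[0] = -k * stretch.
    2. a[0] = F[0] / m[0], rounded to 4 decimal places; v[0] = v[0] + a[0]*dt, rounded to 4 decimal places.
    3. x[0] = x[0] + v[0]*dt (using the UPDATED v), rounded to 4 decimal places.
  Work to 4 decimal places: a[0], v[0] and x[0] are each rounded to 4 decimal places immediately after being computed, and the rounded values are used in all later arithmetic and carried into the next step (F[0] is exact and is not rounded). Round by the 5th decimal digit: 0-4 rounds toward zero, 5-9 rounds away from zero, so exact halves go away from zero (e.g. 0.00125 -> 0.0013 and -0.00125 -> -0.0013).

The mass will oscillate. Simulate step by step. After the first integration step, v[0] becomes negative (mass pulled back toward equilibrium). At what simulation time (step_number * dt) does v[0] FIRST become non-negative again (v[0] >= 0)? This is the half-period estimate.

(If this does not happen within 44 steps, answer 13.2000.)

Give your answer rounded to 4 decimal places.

Step 0: x=[9.9000] v=[0.0000]
Step 1: x=[9.4613] v=[-1.4625]
Step 2: x=[8.6578] v=[-2.6782]
Step 3: x=[7.6252] v=[-3.4420]
Step 4: x=[6.5377] v=[-3.6249]
Step 5: x=[5.5789] v=[-3.1961]
Step 6: x=[4.9105] v=[-2.2280]
Step 7: x=[4.6453] v=[-0.8839]
Step 8: x=[4.8281] v=[0.6094]
First v>=0 after going negative at step 8, time=2.4000

Answer: 2.4000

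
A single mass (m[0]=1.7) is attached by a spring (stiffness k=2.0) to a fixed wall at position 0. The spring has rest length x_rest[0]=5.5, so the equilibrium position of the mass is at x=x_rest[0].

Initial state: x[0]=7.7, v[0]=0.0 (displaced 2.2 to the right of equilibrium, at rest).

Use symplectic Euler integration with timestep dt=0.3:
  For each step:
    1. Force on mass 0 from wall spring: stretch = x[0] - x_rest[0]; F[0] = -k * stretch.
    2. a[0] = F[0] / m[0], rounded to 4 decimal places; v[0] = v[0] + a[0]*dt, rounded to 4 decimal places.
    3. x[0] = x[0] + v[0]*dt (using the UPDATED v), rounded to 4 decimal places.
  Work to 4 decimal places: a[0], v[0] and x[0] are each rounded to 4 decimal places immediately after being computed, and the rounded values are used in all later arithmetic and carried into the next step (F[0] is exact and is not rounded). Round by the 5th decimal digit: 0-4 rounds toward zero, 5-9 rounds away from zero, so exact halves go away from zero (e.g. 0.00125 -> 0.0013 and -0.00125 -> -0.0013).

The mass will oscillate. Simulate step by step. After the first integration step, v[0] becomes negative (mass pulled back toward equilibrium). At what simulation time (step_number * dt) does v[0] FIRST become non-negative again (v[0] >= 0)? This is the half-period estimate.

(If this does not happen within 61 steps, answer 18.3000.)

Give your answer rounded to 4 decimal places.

Answer: 3.0000

Derivation:
Step 0: x=[7.7000] v=[0.0000]
Step 1: x=[7.4671] v=[-0.7765]
Step 2: x=[7.0259] v=[-1.4708]
Step 3: x=[6.4231] v=[-2.0094]
Step 4: x=[5.7225] v=[-2.3352]
Step 5: x=[4.9984] v=[-2.4137]
Step 6: x=[4.3274] v=[-2.2367]
Step 7: x=[3.7805] v=[-1.8229]
Step 8: x=[3.4157] v=[-1.2160]
Step 9: x=[3.2716] v=[-0.4804]
Step 10: x=[3.3634] v=[0.3061]
First v>=0 after going negative at step 10, time=3.0000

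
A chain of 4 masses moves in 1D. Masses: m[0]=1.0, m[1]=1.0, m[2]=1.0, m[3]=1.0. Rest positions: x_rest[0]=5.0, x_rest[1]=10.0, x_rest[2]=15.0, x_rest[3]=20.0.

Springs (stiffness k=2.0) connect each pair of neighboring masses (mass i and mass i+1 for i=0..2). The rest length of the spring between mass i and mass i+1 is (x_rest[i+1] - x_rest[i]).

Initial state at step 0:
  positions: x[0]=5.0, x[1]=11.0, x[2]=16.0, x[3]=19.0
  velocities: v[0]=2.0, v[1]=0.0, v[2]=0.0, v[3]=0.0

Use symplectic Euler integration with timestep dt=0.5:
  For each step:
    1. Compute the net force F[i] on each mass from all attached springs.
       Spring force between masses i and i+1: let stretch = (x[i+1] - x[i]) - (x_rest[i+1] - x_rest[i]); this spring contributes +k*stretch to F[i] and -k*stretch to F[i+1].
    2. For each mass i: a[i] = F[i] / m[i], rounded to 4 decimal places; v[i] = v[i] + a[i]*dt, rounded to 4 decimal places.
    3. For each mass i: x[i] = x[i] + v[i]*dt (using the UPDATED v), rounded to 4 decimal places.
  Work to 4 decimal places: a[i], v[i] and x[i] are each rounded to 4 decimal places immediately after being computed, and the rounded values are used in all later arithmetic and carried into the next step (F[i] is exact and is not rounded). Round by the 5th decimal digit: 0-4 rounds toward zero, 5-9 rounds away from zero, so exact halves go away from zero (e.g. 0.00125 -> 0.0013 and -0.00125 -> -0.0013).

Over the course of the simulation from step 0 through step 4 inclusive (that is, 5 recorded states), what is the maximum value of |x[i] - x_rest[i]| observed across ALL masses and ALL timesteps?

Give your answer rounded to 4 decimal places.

Answer: 2.5000

Derivation:
Step 0: x=[5.0000 11.0000 16.0000 19.0000] v=[2.0000 0.0000 0.0000 0.0000]
Step 1: x=[6.5000 10.5000 15.0000 20.0000] v=[3.0000 -1.0000 -2.0000 2.0000]
Step 2: x=[7.5000 10.2500 14.2500 21.0000] v=[2.0000 -0.5000 -1.5000 2.0000]
Step 3: x=[7.3750 10.6250 14.8750 21.1250] v=[-0.2500 0.7500 1.2500 0.2500]
Step 4: x=[6.3750 11.5000 16.5000 20.6250] v=[-2.0000 1.7500 3.2500 -1.0000]
Max displacement = 2.5000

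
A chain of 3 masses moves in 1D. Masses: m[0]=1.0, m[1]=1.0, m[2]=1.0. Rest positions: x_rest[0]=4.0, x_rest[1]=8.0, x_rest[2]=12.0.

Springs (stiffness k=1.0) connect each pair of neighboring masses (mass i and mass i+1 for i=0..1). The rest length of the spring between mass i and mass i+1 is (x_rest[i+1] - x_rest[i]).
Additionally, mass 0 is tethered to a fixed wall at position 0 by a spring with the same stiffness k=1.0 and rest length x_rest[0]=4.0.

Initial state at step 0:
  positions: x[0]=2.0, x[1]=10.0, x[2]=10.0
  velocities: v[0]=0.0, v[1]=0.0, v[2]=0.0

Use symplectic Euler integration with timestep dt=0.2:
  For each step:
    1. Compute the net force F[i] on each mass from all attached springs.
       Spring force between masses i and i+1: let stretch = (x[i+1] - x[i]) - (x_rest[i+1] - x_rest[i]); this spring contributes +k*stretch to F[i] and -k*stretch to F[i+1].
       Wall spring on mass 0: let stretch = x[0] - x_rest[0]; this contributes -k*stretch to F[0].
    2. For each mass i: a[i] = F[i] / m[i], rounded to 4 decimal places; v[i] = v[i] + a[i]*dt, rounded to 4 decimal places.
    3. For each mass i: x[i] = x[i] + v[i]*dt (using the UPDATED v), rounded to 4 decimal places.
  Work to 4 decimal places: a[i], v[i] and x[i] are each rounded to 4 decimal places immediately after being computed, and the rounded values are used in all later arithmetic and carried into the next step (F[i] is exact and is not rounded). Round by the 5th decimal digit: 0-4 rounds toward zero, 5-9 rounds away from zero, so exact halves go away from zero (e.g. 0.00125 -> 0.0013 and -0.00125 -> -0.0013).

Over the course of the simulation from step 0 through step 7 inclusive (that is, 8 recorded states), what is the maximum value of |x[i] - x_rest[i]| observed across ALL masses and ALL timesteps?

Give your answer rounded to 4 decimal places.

Step 0: x=[2.0000 10.0000 10.0000] v=[0.0000 0.0000 0.0000]
Step 1: x=[2.2400 9.6800 10.1600] v=[1.2000 -1.6000 0.8000]
Step 2: x=[2.6880 9.0816 10.4608] v=[2.2400 -2.9920 1.5040]
Step 3: x=[3.2842 8.2826 10.8664] v=[2.9811 -3.9949 2.0282]
Step 4: x=[3.9490 7.3870 11.3287] v=[3.3239 -4.4778 2.3114]
Step 5: x=[4.5933 6.5116 11.7933] v=[3.2217 -4.3771 2.3231]
Step 6: x=[5.1306 5.7707 12.2067] v=[2.6867 -3.7044 2.0668]
Step 7: x=[5.4883 5.2617 12.5226] v=[1.7886 -2.5452 1.5796]
Max displacement = 2.7383

Answer: 2.7383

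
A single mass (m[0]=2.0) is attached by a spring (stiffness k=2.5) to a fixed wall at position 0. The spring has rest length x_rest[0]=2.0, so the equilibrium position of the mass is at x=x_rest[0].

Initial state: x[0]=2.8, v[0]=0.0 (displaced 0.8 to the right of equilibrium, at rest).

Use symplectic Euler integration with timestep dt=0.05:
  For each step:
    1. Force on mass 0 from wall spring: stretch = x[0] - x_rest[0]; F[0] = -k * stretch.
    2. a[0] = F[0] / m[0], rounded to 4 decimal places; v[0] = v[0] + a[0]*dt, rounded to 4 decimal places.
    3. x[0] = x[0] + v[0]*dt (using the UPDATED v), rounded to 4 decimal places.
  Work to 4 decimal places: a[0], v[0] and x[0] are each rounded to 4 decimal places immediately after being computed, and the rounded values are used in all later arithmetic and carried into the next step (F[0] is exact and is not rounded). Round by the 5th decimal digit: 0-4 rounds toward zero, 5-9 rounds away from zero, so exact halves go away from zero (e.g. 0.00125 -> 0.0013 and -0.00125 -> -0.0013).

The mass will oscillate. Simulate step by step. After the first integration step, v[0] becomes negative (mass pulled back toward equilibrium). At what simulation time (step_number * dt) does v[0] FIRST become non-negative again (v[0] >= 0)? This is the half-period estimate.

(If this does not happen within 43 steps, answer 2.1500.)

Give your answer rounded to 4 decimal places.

Step 0: x=[2.8000] v=[0.0000]
Step 1: x=[2.7975] v=[-0.0500]
Step 2: x=[2.7925] v=[-0.0998]
Step 3: x=[2.7850] v=[-0.1493]
Step 4: x=[2.7751] v=[-0.1984]
Step 5: x=[2.7628] v=[-0.2468]
Step 6: x=[2.7481] v=[-0.2945]
Step 7: x=[2.7310] v=[-0.3413]
Step 8: x=[2.7117] v=[-0.3870]
Step 9: x=[2.6901] v=[-0.4315]
Step 10: x=[2.6664] v=[-0.4746]
Step 11: x=[2.6406] v=[-0.5163]
Step 12: x=[2.6128] v=[-0.5563]
Step 13: x=[2.5831] v=[-0.5946]
Step 14: x=[2.5516] v=[-0.6310]
Step 15: x=[2.5183] v=[-0.6655]
Step 16: x=[2.4834] v=[-0.6979]
Step 17: x=[2.4470] v=[-0.7281]
Step 18: x=[2.4092] v=[-0.7560]
Step 19: x=[2.3701] v=[-0.7816]
Step 20: x=[2.3299] v=[-0.8047]
Step 21: x=[2.2886] v=[-0.8253]
Step 22: x=[2.2464] v=[-0.8433]
Step 23: x=[2.2035] v=[-0.8587]
Step 24: x=[2.1599] v=[-0.8714]
Step 25: x=[2.1158] v=[-0.8814]
Step 26: x=[2.0714] v=[-0.8886]
Step 27: x=[2.0267] v=[-0.8931]
Step 28: x=[1.9820] v=[-0.8948]
Step 29: x=[1.9373] v=[-0.8937]
Step 30: x=[1.8928] v=[-0.8898]
Step 31: x=[1.8486] v=[-0.8831]
Step 32: x=[1.8049] v=[-0.8736]
Step 33: x=[1.7618] v=[-0.8614]
Step 34: x=[1.7195] v=[-0.8465]
Step 35: x=[1.6781] v=[-0.8290]
Step 36: x=[1.6377] v=[-0.8089]
Step 37: x=[1.5984] v=[-0.7863]
Step 38: x=[1.5603] v=[-0.7612]
Step 39: x=[1.5236] v=[-0.7337]
Step 40: x=[1.4884] v=[-0.7039]
Step 41: x=[1.4548] v=[-0.6719]
Step 42: x=[1.4229] v=[-0.6378]
Step 43: x=[1.3928] v=[-0.6017]
v[0] did not become non-negative within 43 steps; using fallback time=2.1500

Answer: 2.1500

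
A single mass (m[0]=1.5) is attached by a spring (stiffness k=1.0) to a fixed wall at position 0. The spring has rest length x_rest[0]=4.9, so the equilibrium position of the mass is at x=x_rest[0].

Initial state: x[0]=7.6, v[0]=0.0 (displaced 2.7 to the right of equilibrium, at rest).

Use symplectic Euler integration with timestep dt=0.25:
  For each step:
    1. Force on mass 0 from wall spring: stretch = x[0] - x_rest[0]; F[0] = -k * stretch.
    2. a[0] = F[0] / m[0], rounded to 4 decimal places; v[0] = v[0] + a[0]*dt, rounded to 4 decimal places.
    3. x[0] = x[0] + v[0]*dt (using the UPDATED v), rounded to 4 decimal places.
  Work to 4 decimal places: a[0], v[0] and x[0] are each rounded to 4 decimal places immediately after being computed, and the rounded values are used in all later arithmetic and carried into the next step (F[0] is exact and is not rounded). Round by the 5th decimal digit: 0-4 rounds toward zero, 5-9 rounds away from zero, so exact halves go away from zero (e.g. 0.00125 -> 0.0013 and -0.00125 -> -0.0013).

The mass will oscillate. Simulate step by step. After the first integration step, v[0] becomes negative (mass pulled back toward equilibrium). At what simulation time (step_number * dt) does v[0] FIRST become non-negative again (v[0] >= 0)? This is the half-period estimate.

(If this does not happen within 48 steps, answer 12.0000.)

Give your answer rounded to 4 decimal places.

Step 0: x=[7.6000] v=[0.0000]
Step 1: x=[7.4875] v=[-0.4500]
Step 2: x=[7.2672] v=[-0.8813]
Step 3: x=[6.9483] v=[-1.2758]
Step 4: x=[6.5440] v=[-1.6172]
Step 5: x=[6.0712] v=[-1.8912]
Step 6: x=[5.5496] v=[-2.0864]
Step 7: x=[5.0009] v=[-2.1947]
Step 8: x=[4.4480] v=[-2.2115]
Step 9: x=[3.9140] v=[-2.1362]
Step 10: x=[3.4210] v=[-1.9719]
Step 11: x=[2.9897] v=[-1.7254]
Step 12: x=[2.6380] v=[-1.4070]
Step 13: x=[2.3805] v=[-1.0300]
Step 14: x=[2.2280] v=[-0.6101]
Step 15: x=[2.1868] v=[-0.1648]
Step 16: x=[2.2587] v=[0.2874]
First v>=0 after going negative at step 16, time=4.0000

Answer: 4.0000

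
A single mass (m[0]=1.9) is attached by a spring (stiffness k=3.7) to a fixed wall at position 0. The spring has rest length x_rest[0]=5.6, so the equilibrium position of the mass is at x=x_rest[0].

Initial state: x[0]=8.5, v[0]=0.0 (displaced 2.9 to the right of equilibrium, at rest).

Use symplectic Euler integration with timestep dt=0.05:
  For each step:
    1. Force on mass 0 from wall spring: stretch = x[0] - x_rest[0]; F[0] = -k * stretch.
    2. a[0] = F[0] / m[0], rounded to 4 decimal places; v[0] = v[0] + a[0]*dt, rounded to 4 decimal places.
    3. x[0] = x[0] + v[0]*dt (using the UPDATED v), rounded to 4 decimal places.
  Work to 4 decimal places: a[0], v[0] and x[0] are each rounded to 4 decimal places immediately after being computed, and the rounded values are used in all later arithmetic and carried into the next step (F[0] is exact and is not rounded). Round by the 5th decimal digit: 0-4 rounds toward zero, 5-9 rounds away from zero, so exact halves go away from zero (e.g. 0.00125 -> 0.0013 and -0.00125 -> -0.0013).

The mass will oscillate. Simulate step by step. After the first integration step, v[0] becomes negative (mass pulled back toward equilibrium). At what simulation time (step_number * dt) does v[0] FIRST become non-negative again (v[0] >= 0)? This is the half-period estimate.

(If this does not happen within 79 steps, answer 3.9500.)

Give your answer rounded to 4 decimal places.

Answer: 2.3000

Derivation:
Step 0: x=[8.5000] v=[0.0000]
Step 1: x=[8.4859] v=[-0.2824]
Step 2: x=[8.4577] v=[-0.5634]
Step 3: x=[8.4156] v=[-0.8417]
Step 4: x=[8.3598] v=[-1.1159]
Step 5: x=[8.2906] v=[-1.3846]
Step 6: x=[8.2083] v=[-1.6466]
Step 7: x=[8.1133] v=[-1.9006]
Step 8: x=[8.0060] v=[-2.1453]
Step 9: x=[7.8870] v=[-2.3796]
Step 10: x=[7.7569] v=[-2.6023]
Step 11: x=[7.6163] v=[-2.8123]
Step 12: x=[7.4659] v=[-3.0086]
Step 13: x=[7.3064] v=[-3.1903]
Step 14: x=[7.1386] v=[-3.3565]
Step 15: x=[6.9633] v=[-3.5063]
Step 16: x=[6.7814] v=[-3.6390]
Step 17: x=[6.5937] v=[-3.7540]
Step 18: x=[6.4012] v=[-3.8508]
Step 19: x=[6.2048] v=[-3.9288]
Step 20: x=[6.0054] v=[-3.9877]
Step 21: x=[5.8040] v=[-4.0272]
Step 22: x=[5.6016] v=[-4.0471]
Step 23: x=[5.3992] v=[-4.0473]
Step 24: x=[5.1978] v=[-4.0278]
Step 25: x=[4.9984] v=[-3.9886]
Step 26: x=[4.8019] v=[-3.9300]
Step 27: x=[4.6093] v=[-3.8523]
Step 28: x=[4.4215] v=[-3.7558]
Step 29: x=[4.2394] v=[-3.6411]
Step 30: x=[4.0640] v=[-3.5086]
Step 31: x=[3.8961] v=[-3.3590]
Step 32: x=[3.7364] v=[-3.1931]
Step 33: x=[3.5858] v=[-3.0116]
Step 34: x=[3.4450] v=[-2.8155]
Step 35: x=[3.3147] v=[-2.6057]
Step 36: x=[3.1955] v=[-2.3832]
Step 37: x=[3.0880] v=[-2.1491]
Step 38: x=[2.9928] v=[-1.9045]
Step 39: x=[2.9103] v=[-1.6506]
Step 40: x=[2.8409] v=[-1.3887]
Step 41: x=[2.7849] v=[-1.1201]
Step 42: x=[2.7426] v=[-0.8460]
Step 43: x=[2.7142] v=[-0.5678]
Step 44: x=[2.6999] v=[-0.2868]
Step 45: x=[2.6997] v=[-0.0044]
Step 46: x=[2.7136] v=[0.2780]
First v>=0 after going negative at step 46, time=2.3000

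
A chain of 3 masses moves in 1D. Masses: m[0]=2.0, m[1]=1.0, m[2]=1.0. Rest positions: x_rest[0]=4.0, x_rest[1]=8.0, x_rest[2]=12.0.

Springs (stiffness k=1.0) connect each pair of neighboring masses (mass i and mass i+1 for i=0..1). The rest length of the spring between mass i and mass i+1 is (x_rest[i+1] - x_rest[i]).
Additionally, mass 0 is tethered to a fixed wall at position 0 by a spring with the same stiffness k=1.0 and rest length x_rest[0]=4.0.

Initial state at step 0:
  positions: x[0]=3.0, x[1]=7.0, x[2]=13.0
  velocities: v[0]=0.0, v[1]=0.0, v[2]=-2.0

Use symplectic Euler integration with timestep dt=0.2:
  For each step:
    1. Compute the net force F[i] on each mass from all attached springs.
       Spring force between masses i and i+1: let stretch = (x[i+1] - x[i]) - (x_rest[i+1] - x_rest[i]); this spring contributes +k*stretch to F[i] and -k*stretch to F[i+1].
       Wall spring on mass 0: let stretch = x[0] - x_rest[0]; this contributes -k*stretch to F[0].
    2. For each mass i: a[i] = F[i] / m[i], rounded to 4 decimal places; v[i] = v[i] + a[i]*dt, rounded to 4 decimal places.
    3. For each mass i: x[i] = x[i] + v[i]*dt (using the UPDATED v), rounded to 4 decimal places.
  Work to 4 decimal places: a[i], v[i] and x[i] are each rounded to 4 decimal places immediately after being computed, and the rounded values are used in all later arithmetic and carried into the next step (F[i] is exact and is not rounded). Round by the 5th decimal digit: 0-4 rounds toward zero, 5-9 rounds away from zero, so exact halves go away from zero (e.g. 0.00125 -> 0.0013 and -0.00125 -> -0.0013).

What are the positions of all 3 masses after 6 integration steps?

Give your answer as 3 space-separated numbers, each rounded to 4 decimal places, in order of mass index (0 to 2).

Step 0: x=[3.0000 7.0000 13.0000] v=[0.0000 0.0000 -2.0000]
Step 1: x=[3.0200 7.0800 12.5200] v=[0.1000 0.4000 -2.4000]
Step 2: x=[3.0608 7.2152 11.9824] v=[0.2040 0.6760 -2.6880]
Step 3: x=[3.1235 7.3749 11.4141] v=[0.3134 0.7986 -2.8414]
Step 4: x=[3.2087 7.5261 10.8443] v=[0.4262 0.7562 -2.8492]
Step 5: x=[3.3161 7.6374 10.3017] v=[0.5371 0.5564 -2.7128]
Step 6: x=[3.4436 7.6824 9.8126] v=[0.6376 0.2250 -2.4457]

Answer: 3.4436 7.6824 9.8126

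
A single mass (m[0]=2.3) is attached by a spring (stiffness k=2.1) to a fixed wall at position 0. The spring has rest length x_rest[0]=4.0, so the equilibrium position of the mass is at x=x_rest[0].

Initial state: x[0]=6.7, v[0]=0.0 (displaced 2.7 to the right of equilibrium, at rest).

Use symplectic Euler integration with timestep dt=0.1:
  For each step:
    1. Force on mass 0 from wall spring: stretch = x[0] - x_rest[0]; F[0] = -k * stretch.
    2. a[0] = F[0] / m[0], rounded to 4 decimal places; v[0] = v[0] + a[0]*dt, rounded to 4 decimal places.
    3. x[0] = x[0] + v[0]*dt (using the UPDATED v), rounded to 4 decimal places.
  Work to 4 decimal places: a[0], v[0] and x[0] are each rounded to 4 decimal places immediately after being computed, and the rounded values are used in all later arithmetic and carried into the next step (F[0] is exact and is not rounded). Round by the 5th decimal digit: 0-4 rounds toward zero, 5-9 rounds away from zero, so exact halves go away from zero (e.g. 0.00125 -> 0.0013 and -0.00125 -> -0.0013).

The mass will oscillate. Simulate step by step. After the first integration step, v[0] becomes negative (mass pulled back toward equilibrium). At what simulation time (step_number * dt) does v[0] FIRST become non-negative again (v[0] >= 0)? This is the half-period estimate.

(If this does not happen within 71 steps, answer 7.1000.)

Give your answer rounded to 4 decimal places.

Answer: 3.3000

Derivation:
Step 0: x=[6.7000] v=[0.0000]
Step 1: x=[6.6754] v=[-0.2465]
Step 2: x=[6.6263] v=[-0.4908]
Step 3: x=[6.5532] v=[-0.7306]
Step 4: x=[6.4568] v=[-0.9637]
Step 5: x=[6.3380] v=[-1.1880]
Step 6: x=[6.1979] v=[-1.4015]
Step 7: x=[6.0377] v=[-1.6022]
Step 8: x=[5.8589] v=[-1.7883]
Step 9: x=[5.6631] v=[-1.9580]
Step 10: x=[5.4521] v=[-2.1099]
Step 11: x=[5.2279] v=[-2.2425]
Step 12: x=[4.9924] v=[-2.3546]
Step 13: x=[4.7479] v=[-2.4452]
Step 14: x=[4.4966] v=[-2.5135]
Step 15: x=[4.2407] v=[-2.5588]
Step 16: x=[3.9826] v=[-2.5808]
Step 17: x=[3.7247] v=[-2.5792]
Step 18: x=[3.4693] v=[-2.5541]
Step 19: x=[3.2187] v=[-2.5056]
Step 20: x=[2.9753] v=[-2.4343]
Step 21: x=[2.7412] v=[-2.3407]
Step 22: x=[2.5186] v=[-2.2258]
Step 23: x=[2.3096] v=[-2.0905]
Step 24: x=[2.1160] v=[-1.9362]
Step 25: x=[1.9396] v=[-1.7642]
Step 26: x=[1.7820] v=[-1.5761]
Step 27: x=[1.6446] v=[-1.3736]
Step 28: x=[1.5288] v=[-1.1585]
Step 29: x=[1.4355] v=[-0.9329]
Step 30: x=[1.3656] v=[-0.6988]
Step 31: x=[1.3198] v=[-0.4583]
Step 32: x=[1.2984] v=[-0.2136]
Step 33: x=[1.3017] v=[0.0331]
First v>=0 after going negative at step 33, time=3.3000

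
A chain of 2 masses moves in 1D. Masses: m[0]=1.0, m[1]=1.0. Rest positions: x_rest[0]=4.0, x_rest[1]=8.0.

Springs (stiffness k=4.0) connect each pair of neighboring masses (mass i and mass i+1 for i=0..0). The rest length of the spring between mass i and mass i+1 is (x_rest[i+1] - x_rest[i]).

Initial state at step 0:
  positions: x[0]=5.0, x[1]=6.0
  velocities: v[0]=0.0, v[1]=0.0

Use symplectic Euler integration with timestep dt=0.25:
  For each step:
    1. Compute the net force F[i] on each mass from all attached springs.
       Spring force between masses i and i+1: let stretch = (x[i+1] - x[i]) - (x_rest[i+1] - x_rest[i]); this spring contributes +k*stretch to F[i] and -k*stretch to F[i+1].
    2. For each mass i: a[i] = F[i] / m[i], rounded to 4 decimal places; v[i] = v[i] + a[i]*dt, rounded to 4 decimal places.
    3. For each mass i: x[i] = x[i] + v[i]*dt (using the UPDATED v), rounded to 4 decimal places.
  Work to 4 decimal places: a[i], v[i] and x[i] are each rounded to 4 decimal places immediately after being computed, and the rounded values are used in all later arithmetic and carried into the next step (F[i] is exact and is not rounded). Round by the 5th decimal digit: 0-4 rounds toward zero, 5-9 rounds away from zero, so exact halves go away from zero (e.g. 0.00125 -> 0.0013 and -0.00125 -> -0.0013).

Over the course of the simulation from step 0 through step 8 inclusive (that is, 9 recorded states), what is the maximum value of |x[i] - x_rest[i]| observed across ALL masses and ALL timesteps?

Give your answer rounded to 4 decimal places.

Answer: 2.0937

Derivation:
Step 0: x=[5.0000 6.0000] v=[0.0000 0.0000]
Step 1: x=[4.2500 6.7500] v=[-3.0000 3.0000]
Step 2: x=[3.1250 7.8750] v=[-4.5000 4.5000]
Step 3: x=[2.1875 8.8125] v=[-3.7500 3.7500]
Step 4: x=[1.9063 9.0938] v=[-1.1250 1.1250]
Step 5: x=[2.4219 8.5782] v=[2.0625 -2.0625]
Step 6: x=[3.4766 7.5235] v=[4.2188 -4.2188]
Step 7: x=[4.5430 6.4571] v=[4.2657 -4.2657]
Step 8: x=[5.0880 5.9122] v=[2.1798 -2.1798]
Max displacement = 2.0937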